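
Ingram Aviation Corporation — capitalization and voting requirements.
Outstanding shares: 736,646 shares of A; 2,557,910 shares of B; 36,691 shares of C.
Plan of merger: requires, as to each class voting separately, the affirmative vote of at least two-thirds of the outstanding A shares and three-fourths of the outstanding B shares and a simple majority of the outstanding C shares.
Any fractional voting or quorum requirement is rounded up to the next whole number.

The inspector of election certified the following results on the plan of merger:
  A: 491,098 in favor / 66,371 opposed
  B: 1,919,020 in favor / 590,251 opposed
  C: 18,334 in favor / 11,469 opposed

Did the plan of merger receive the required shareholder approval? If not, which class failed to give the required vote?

A: 2/3 of 736646 = 491097.33, rounded up to 491098; 491,098 required, 491,098 in favor — approved.
B: 3/4 of 2557910 = 1918432.50, rounded up to 1918433; 1,918,433 required, 1,919,020 in favor — approved.
C: a majority of 36691 is 18346; 18,346 required, 18,334 in favor — not approved.

Not approved — the C shares did not give the required vote.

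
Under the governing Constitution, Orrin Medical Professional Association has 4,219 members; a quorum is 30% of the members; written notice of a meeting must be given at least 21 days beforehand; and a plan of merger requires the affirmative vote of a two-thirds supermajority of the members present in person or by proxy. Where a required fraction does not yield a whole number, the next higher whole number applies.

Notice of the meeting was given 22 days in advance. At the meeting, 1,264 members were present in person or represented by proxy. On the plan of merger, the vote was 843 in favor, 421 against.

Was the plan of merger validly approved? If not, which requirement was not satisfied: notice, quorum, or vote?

Notice: 22 days given; 21 required. Satisfied.
Quorum: 30% of 4,219 = 1,265.70, rounded up to 1,266; 1,264 present. Not satisfied.
Vote: requires two-thirds of those present (1,264); 2/3 of 1264 = 842.67, rounded up to 843, so 843 needed; 843 in favor. Satisfied.

Invalid — quorum requirement not satisfied.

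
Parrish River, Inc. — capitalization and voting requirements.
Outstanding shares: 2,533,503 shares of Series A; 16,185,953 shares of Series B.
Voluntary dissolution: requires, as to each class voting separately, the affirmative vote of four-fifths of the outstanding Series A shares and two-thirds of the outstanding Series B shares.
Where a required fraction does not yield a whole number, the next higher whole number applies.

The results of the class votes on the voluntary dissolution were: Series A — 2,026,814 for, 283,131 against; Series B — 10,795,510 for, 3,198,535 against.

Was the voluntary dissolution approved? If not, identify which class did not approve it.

Approved — every class gave the required vote.

Series A: 4/5 of 2533503 = 2026802.40, rounded up to 2026803; 2,026,803 required, 2,026,814 in favor — approved.
Series B: 2/3 of 16185953 = 10790635.33, rounded up to 10790636; 10,790,636 required, 10,795,510 in favor — approved.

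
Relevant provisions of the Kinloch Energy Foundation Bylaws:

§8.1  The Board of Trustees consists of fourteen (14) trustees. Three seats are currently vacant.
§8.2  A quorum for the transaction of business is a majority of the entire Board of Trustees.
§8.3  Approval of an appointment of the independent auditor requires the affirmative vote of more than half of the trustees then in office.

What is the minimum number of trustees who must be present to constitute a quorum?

8

A majority of 14 is 8.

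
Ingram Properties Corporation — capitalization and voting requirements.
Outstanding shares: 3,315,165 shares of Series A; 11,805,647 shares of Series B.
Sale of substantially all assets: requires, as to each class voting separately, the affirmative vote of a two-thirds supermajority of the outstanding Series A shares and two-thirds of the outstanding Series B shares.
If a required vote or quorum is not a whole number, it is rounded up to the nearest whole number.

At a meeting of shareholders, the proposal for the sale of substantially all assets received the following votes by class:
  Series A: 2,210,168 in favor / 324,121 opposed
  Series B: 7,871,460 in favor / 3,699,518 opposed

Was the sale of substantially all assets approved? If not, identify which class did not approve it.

Approved — every class gave the required vote.

Series A: 2/3 of 3315165 = 2210110; 2,210,110 required, 2,210,168 in favor — approved.
Series B: 2/3 of 11805647 = 7870431.33, rounded up to 7870432; 7,870,432 required, 7,871,460 in favor — approved.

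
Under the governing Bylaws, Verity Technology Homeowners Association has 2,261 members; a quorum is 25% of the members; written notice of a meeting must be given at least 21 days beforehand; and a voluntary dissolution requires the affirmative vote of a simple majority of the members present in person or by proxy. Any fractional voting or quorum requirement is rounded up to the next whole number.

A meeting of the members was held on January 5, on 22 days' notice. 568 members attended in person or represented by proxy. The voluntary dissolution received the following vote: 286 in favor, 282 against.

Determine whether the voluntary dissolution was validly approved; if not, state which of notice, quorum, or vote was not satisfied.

Valid — all requirements satisfied.

Notice: 22 days given; 21 required. Satisfied.
Quorum: 25% of 2,261 = 565.25, rounded up to 566; 568 present. Satisfied.
Vote: requires a majority of those present (568); a majority of 568 is 285, so 285 needed; 286 in favor. Satisfied.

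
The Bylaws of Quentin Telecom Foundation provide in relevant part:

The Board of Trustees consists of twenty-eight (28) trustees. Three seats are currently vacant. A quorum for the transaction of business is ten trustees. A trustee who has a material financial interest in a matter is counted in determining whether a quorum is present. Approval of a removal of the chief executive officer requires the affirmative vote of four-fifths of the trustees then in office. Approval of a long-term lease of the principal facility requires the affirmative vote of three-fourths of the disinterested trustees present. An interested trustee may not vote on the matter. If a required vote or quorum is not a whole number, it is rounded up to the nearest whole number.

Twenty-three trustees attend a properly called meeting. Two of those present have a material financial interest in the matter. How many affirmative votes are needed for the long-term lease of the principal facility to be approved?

The long-term lease of the principal facility requires three-fourths of the disinterested trustees present (23 − 2 = 21).
3/4 of 21 = 15.75, rounded up to 16.

16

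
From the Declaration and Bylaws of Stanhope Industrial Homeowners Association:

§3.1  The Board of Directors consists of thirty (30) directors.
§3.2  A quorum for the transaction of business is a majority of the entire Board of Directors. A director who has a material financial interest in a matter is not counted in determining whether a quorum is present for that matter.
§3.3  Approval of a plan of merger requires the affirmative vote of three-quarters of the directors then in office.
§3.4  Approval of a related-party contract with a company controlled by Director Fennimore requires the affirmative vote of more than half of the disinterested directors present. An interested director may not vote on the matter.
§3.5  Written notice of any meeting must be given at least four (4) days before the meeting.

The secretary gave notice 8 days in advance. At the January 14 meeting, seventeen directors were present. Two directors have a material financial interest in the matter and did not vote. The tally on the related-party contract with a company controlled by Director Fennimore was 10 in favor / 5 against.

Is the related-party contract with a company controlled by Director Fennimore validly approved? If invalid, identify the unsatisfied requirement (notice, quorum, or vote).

Notice: 8 days given; 4 required (8 ≥ 4). Satisfied.
Quorum: 17 present, but the 2 interested directors do not count, leaving 15. Quorum is 16. Not satisfied.
Vote: the related-party contract with a company controlled by Director Fennimore requires a majority of the disinterested directors present (17 − 2 = 15). A majority of 15 is 8, so 8 affirmative votes are needed; 10 voted in favor. Satisfied. (Moot — without a quorum no business can be validly transacted.)

Invalid — quorum requirement not satisfied.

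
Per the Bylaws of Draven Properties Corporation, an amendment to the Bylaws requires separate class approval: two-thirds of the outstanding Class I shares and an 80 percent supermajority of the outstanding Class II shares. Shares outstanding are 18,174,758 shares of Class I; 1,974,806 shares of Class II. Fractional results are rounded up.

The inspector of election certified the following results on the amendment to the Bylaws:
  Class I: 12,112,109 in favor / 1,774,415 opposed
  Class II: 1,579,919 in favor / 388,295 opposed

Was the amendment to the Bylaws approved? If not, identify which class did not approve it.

Not approved — the Class I shares did not give the required vote.

Class I: 2/3 of 18174758 = 12116505.33, rounded up to 12116506; 12,116,506 required, 12,112,109 in favor — not approved.
Class II: 4/5 of 1974806 = 1579844.80, rounded up to 1579845; 1,579,845 required, 1,579,919 in favor — approved.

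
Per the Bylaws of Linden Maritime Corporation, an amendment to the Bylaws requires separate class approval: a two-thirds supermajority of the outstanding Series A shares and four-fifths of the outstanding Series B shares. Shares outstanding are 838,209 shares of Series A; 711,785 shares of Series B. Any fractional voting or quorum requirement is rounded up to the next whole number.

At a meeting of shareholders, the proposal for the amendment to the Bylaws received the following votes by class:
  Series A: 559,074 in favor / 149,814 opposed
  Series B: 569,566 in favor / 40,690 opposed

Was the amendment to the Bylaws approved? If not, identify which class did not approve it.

Series A: 2/3 of 838209 = 558806; 558,806 required, 559,074 in favor — approved.
Series B: 4/5 of 711785 = 569428; 569,428 required, 569,566 in favor — approved.

Approved — every class gave the required vote.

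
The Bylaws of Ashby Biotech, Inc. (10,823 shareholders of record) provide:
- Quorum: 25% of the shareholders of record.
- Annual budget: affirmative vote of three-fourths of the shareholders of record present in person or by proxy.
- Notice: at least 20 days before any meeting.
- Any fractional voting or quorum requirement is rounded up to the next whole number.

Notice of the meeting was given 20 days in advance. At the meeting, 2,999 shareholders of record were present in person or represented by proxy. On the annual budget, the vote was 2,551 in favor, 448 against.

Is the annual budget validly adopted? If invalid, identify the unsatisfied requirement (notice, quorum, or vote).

Valid — all requirements satisfied.

Notice: 20 days given; 20 required. Satisfied.
Quorum: 25% of 10,823 = 2,705.75, rounded up to 2,706; 2,999 present. Satisfied.
Vote: requires three-fourths of those present (2,999); 3/4 of 2999 = 2249.25, rounded up to 2250, so 2,250 needed; 2,551 in favor. Satisfied.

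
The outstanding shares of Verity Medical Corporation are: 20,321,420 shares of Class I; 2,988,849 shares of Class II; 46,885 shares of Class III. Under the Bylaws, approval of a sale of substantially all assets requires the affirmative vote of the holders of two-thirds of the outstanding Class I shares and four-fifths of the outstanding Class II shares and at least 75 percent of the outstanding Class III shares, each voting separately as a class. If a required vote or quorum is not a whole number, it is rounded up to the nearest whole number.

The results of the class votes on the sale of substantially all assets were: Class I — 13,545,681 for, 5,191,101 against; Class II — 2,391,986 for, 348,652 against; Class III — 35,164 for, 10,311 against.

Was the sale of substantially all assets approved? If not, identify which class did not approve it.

Class I: 2/3 of 20321420 = 13547613.33, rounded up to 13547614; 13,547,614 required, 13,545,681 in favor — not approved.
Class II: 4/5 of 2988849 = 2391079.20, rounded up to 2391080; 2,391,080 required, 2,391,986 in favor — approved.
Class III: 3/4 of 46885 = 35163.75, rounded up to 35164; 35,164 required, 35,164 in favor — approved.

Not approved — the Class I shares did not give the required vote.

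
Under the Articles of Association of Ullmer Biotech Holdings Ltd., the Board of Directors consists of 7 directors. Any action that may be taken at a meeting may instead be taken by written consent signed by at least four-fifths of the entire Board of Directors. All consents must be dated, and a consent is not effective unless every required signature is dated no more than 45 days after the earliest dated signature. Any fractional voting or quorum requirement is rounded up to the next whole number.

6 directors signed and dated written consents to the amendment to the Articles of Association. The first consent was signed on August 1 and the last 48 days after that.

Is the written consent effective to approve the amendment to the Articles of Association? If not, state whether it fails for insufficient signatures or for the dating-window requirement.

Signatures required: at least four-fifths of 7 — 4/5 of 7 = 5.60, rounded up to 6, so 6 needed; 6 signed. Sufficient.
Dating window: the latest signature is 48 days after the earliest; the limit is 45 days. Outside the window.

Not effective — dating-window requirement not satisfied.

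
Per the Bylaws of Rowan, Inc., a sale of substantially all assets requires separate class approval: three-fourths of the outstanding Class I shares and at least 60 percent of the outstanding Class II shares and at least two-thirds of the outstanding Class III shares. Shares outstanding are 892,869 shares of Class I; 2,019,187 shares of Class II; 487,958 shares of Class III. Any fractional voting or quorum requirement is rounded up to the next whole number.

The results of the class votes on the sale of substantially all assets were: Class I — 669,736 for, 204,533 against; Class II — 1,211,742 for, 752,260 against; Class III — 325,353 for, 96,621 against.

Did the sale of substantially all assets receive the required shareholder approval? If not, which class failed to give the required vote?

Class I: 3/4 of 892869 = 669651.75, rounded up to 669652; 669,652 required, 669,736 in favor — approved.
Class II: 3/5 of 2019187 = 1211512.20, rounded up to 1211513; 1,211,513 required, 1,211,742 in favor — approved.
Class III: 2/3 of 487958 = 325305.33, rounded up to 325306; 325,306 required, 325,353 in favor — approved.

Approved — every class gave the required vote.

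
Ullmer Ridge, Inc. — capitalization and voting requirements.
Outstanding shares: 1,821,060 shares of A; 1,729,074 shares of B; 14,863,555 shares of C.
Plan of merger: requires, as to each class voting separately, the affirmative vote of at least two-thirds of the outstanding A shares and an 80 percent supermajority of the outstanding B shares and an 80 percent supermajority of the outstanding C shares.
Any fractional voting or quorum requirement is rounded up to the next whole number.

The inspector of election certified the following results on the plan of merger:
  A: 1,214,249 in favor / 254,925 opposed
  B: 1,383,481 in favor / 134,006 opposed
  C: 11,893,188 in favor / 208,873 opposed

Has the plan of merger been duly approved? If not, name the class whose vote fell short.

Approved — every class gave the required vote.

A: 2/3 of 1821060 = 1214040; 1,214,040 required, 1,214,249 in favor — approved.
B: 4/5 of 1729074 = 1383259.20, rounded up to 1383260; 1,383,260 required, 1,383,481 in favor — approved.
C: 4/5 of 14863555 = 11890844; 11,890,844 required, 11,893,188 in favor — approved.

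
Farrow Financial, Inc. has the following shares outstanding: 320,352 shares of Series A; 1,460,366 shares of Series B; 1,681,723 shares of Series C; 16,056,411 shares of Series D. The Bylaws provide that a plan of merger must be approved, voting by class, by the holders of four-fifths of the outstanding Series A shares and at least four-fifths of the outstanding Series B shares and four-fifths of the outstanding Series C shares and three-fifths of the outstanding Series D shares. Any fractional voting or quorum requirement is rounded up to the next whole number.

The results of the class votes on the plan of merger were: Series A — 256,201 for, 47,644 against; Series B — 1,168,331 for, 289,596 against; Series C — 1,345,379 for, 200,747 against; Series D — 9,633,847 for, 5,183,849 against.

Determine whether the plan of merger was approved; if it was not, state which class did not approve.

Series A: 4/5 of 320352 = 256281.60, rounded up to 256282; 256,282 required, 256,201 in favor — not approved.
Series B: 4/5 of 1460366 = 1168292.80, rounded up to 1168293; 1,168,293 required, 1,168,331 in favor — approved.
Series C: 4/5 of 1681723 = 1345378.40, rounded up to 1345379; 1,345,379 required, 1,345,379 in favor — approved.
Series D: 3/5 of 16056411 = 9633846.60, rounded up to 9633847; 9,633,847 required, 9,633,847 in favor — approved.

Not approved — the Series A shares did not give the required vote.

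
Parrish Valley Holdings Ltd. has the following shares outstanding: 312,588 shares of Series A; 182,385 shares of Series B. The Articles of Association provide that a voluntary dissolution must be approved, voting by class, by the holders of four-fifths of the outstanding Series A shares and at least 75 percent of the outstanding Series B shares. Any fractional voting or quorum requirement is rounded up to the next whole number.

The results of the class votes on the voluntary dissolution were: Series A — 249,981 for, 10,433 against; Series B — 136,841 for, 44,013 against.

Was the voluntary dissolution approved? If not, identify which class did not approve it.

Not approved — the Series A shares did not give the required vote.

Series A: 4/5 of 312588 = 250070.40, rounded up to 250071; 250,071 required, 249,981 in favor — not approved.
Series B: 3/4 of 182385 = 136788.75, rounded up to 136789; 136,789 required, 136,841 in favor — approved.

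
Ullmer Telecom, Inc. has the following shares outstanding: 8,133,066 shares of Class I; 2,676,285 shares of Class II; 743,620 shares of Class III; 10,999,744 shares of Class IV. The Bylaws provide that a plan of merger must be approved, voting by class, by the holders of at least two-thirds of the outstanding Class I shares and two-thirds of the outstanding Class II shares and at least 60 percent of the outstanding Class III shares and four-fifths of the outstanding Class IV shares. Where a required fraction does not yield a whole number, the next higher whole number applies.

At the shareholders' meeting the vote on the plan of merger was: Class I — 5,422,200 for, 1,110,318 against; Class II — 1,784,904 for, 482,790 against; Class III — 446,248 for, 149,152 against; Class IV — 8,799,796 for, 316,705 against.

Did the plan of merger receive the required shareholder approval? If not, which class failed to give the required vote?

Approved — every class gave the required vote.

Class I: 2/3 of 8133066 = 5422044; 5,422,044 required, 5,422,200 in favor — approved.
Class II: 2/3 of 2676285 = 1784190; 1,784,190 required, 1,784,904 in favor — approved.
Class III: 3/5 of 743620 = 446172; 446,172 required, 446,248 in favor — approved.
Class IV: 4/5 of 10999744 = 8799795.20, rounded up to 8799796; 8,799,796 required, 8,799,796 in favor — approved.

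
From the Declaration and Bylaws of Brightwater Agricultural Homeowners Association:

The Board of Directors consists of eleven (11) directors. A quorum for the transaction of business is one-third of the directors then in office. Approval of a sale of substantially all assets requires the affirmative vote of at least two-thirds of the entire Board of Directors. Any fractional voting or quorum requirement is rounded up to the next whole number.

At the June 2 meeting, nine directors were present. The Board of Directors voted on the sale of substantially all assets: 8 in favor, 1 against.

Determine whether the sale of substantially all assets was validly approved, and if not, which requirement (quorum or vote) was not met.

Quorum: 9 present; quorum is 4. Satisfied.
Vote: the sale of substantially all assets requires two-thirds of the entire Board of Directors (11). 2/3 of 11 = 7.33, rounded up to 8, so 8 affirmative votes are needed; 8 voted in favor. Satisfied.

Valid — all requirements satisfied.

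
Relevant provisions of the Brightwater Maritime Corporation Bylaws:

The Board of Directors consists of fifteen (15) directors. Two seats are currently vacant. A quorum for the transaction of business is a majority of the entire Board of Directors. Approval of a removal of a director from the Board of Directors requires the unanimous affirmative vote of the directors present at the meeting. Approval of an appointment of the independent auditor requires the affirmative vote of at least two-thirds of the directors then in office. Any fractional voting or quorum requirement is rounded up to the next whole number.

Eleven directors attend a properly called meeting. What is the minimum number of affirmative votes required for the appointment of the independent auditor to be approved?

9

The appointment of the independent auditor requires two-thirds of the directors then in office (13).
2/3 of 13 = 8.67, rounded up to 9.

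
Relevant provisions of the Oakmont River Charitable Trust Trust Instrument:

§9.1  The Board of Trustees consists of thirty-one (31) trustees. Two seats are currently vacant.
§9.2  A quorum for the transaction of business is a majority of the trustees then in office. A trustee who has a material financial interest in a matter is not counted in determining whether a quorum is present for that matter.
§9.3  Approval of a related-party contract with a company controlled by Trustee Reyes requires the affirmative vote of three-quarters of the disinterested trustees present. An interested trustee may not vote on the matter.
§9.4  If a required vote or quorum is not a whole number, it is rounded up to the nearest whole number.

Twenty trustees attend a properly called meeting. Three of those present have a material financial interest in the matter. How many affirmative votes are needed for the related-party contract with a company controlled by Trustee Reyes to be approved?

The related-party contract with a company controlled by Trustee Reyes requires three-fourths of the disinterested trustees present (20 − 3 = 17).
3/4 of 17 = 12.75, rounded up to 13.

13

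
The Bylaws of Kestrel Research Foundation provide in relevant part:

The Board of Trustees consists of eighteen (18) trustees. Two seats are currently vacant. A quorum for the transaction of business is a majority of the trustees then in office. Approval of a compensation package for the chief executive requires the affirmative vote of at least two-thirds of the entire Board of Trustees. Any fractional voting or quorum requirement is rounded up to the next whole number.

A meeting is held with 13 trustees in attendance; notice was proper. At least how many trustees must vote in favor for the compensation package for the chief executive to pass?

The compensation package for the chief executive requires two-thirds of the entire Board of Trustees (18).
2/3 of 18 = 12.

12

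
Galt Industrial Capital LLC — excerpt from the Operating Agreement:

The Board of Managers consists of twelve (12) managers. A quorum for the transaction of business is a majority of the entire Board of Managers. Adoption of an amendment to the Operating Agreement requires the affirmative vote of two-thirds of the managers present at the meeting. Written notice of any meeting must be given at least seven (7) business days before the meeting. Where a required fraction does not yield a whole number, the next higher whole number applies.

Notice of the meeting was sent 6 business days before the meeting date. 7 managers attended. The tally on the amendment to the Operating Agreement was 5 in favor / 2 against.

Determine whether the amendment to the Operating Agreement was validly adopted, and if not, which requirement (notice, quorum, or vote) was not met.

Invalid — notice requirement not satisfied.

Notice: 6 business days given; 7 required (6 < 7). Not satisfied.
Quorum: 7 present; quorum is 7. Satisfied.
Vote: the amendment to the Operating Agreement requires two-thirds of the managers present (7). 2/3 of 7 = 4.67, rounded up to 5, so 5 affirmative votes are needed; 5 voted in favor. Satisfied.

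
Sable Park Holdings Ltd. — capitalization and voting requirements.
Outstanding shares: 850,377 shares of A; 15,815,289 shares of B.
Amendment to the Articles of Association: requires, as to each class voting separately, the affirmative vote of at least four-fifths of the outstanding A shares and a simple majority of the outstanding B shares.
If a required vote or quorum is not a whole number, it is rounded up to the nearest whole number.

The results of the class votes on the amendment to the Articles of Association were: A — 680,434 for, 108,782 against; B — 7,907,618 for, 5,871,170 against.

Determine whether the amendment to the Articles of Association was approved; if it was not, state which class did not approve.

Not approved — the B shares did not give the required vote.

A: 4/5 of 850377 = 680301.60, rounded up to 680302; 680,302 required, 680,434 in favor — approved.
B: a majority of 15815289 is 7907645; 7,907,645 required, 7,907,618 in favor — not approved.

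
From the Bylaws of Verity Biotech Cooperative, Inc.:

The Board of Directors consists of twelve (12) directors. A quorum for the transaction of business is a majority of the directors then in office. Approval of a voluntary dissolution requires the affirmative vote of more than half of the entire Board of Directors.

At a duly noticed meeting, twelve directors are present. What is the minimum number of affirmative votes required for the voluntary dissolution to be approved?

7

The voluntary dissolution requires a majority of the entire Board of Directors (12).
A majority of 12 is 7.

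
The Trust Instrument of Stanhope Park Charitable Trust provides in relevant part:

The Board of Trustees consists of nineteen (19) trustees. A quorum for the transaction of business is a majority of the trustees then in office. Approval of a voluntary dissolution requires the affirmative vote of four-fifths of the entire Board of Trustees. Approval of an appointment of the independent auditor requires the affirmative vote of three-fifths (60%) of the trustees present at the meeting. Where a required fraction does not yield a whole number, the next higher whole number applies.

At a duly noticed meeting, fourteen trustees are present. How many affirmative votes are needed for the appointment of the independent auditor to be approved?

9

The appointment of the independent auditor requires three-fifths of the trustees present (14).
3/5 of 14 = 8.40, rounded up to 9.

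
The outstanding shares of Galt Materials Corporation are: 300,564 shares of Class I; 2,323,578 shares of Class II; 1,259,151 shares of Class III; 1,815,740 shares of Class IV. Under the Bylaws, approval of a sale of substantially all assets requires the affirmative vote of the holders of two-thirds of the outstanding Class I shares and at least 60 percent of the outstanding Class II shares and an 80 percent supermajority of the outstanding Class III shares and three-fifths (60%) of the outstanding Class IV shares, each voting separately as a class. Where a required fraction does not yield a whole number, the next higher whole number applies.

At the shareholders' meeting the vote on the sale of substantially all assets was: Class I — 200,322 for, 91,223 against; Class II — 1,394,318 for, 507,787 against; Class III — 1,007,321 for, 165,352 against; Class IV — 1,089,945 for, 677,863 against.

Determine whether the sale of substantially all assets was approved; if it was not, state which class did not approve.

Not approved — the Class I shares did not give the required vote.

Class I: 2/3 of 300564 = 200376; 200,376 required, 200,322 in favor — not approved.
Class II: 3/5 of 2323578 = 1394146.80, rounded up to 1394147; 1,394,147 required, 1,394,318 in favor — approved.
Class III: 4/5 of 1259151 = 1007320.80, rounded up to 1007321; 1,007,321 required, 1,007,321 in favor — approved.
Class IV: 3/5 of 1815740 = 1089444; 1,089,444 required, 1,089,945 in favor — approved.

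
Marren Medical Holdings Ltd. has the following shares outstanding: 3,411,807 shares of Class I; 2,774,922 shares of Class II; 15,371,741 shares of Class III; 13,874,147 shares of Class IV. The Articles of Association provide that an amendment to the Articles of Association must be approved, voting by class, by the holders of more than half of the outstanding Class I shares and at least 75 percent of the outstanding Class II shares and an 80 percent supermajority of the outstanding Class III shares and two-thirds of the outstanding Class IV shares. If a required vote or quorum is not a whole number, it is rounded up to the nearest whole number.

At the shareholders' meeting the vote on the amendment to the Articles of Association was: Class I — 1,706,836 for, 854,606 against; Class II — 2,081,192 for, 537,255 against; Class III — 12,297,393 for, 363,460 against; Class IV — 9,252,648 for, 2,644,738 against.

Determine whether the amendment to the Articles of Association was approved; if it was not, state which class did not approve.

Class I: a majority of 3411807 is 1705904; 1,705,904 required, 1,706,836 in favor — approved.
Class II: 3/4 of 2774922 = 2081191.50, rounded up to 2081192; 2,081,192 required, 2,081,192 in favor — approved.
Class III: 4/5 of 15371741 = 12297392.80, rounded up to 12297393; 12,297,393 required, 12,297,393 in favor — approved.
Class IV: 2/3 of 13874147 = 9249431.33, rounded up to 9249432; 9,249,432 required, 9,252,648 in favor — approved.

Approved — every class gave the required vote.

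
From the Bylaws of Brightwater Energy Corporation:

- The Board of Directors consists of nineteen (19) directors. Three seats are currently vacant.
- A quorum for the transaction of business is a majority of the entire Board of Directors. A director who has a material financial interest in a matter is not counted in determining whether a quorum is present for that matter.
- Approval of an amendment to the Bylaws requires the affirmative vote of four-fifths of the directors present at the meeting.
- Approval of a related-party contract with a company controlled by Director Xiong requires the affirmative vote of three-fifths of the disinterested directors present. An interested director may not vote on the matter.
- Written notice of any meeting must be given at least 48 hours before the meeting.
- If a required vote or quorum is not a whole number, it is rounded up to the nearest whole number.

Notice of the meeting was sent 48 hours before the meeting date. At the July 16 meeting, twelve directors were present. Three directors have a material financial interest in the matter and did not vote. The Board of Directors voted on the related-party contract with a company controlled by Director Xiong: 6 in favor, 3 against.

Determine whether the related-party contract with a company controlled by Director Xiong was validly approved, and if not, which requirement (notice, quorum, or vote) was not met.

Invalid — quorum requirement not satisfied.

Notice: 48 hours given; 48 required (48 ≥ 48). Satisfied.
Quorum: 12 present, but the 3 interested directors do not count, leaving 9. Quorum is 10. Not satisfied.
Vote: the related-party contract with a company controlled by Director Xiong requires three-fifths of the disinterested directors present (12 − 3 = 9). 3/5 of 9 = 5.40, rounded up to 6, so 6 affirmative votes are needed; 6 voted in favor. Satisfied. (Moot — without a quorum no business can be validly transacted.)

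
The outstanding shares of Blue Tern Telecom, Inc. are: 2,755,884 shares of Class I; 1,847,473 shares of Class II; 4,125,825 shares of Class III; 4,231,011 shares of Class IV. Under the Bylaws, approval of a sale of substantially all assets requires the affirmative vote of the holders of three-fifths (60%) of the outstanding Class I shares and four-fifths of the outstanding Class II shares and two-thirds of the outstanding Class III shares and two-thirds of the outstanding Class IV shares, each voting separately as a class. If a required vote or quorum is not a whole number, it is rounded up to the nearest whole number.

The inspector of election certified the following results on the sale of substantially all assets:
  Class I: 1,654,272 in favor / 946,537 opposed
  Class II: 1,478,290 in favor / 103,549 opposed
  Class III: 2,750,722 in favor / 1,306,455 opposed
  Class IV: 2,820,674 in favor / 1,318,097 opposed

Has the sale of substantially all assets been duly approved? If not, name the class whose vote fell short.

Approved — every class gave the required vote.

Class I: 3/5 of 2755884 = 1653530.40, rounded up to 1653531; 1,653,531 required, 1,654,272 in favor — approved.
Class II: 4/5 of 1847473 = 1477978.40, rounded up to 1477979; 1,477,979 required, 1,478,290 in favor — approved.
Class III: 2/3 of 4125825 = 2750550; 2,750,550 required, 2,750,722 in favor — approved.
Class IV: 2/3 of 4231011 = 2820674; 2,820,674 required, 2,820,674 in favor — approved.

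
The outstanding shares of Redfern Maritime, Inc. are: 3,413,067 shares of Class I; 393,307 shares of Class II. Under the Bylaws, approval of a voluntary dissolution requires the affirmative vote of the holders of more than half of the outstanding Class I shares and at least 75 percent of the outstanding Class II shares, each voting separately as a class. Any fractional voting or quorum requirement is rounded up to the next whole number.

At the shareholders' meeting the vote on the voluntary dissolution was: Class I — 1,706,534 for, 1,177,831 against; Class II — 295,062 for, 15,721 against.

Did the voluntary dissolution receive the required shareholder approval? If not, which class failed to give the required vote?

Class I: a majority of 3413067 is 1706534; 1,706,534 required, 1,706,534 in favor — approved.
Class II: 3/4 of 393307 = 294980.25, rounded up to 294981; 294,981 required, 295,062 in favor — approved.

Approved — every class gave the required vote.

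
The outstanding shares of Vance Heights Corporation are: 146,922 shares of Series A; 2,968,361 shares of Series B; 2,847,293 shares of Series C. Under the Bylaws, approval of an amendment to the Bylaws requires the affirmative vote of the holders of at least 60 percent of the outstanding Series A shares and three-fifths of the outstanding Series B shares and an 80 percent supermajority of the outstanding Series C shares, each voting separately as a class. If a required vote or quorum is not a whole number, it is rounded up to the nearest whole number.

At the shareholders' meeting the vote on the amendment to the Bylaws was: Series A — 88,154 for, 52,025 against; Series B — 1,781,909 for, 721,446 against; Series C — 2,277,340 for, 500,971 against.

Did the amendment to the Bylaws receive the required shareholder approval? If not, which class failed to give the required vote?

Series A: 3/5 of 146922 = 88153.20, rounded up to 88154; 88,154 required, 88,154 in favor — approved.
Series B: 3/5 of 2968361 = 1781016.60, rounded up to 1781017; 1,781,017 required, 1,781,909 in favor — approved.
Series C: 4/5 of 2847293 = 2277834.40, rounded up to 2277835; 2,277,835 required, 2,277,340 in favor — not approved.

Not approved — the Series C shares did not give the required vote.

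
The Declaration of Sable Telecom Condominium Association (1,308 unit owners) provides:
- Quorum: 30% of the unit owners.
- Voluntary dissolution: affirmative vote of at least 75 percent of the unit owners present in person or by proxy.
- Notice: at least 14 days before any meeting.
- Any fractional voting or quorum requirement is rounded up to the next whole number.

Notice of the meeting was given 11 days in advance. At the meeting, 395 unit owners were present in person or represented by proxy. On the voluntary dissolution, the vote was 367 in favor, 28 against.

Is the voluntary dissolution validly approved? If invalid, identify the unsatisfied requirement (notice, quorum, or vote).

Invalid — notice requirement not satisfied.

Notice: 11 days given; 14 required. Not satisfied.
Quorum: 30% of 1,308 = 392.40, rounded up to 393; 395 present. Satisfied.
Vote: requires three-fourths of those present (395); 3/4 of 395 = 296.25, rounded up to 297, so 297 needed; 367 in favor. Satisfied.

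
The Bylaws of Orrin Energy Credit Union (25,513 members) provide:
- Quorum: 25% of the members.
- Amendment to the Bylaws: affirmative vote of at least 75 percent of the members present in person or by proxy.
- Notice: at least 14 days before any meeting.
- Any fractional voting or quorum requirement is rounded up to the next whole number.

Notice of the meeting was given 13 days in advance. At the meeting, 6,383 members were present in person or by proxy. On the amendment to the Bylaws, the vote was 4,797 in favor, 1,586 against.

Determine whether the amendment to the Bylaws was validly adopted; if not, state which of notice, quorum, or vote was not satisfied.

Invalid — notice requirement not satisfied.

Notice: 13 days given; 14 required. Not satisfied.
Quorum: 25% of 25,513 = 6,378.25, rounded up to 6,379; 6,383 present. Satisfied.
Vote: requires three-fourths of those present (6,383); 3/4 of 6383 = 4787.25, rounded up to 4788, so 4,788 needed; 4,797 in favor. Satisfied.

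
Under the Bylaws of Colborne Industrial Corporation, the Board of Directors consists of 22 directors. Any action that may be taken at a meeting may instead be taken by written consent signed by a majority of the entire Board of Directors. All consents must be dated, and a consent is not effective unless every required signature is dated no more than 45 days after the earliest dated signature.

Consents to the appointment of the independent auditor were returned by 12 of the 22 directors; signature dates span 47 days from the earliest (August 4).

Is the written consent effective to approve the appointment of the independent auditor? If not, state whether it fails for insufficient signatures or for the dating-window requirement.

Signatures required: a majority of 22 — a majority of 22 is 12, so 12 needed; 12 signed. Sufficient.
Dating window: the latest signature is 47 days after the earliest; the limit is 45 days. Outside the window.

Not effective — dating-window requirement not satisfied.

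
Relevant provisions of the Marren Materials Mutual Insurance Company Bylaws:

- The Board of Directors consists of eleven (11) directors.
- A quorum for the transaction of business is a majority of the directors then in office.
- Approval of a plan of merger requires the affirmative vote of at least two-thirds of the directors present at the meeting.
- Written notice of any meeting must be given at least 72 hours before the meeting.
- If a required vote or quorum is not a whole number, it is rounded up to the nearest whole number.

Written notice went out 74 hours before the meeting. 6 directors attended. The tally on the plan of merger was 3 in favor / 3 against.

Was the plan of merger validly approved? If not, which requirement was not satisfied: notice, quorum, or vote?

Invalid — vote requirement not satisfied.

Notice: 74 hours given; 72 required (74 ≥ 72). Satisfied.
Quorum: 6 present; quorum is 6. Satisfied.
Vote: the plan of merger requires two-thirds of the directors present (6). 2/3 of 6 = 4, so 4 affirmative votes are needed; 3 voted in favor. Not satisfied.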